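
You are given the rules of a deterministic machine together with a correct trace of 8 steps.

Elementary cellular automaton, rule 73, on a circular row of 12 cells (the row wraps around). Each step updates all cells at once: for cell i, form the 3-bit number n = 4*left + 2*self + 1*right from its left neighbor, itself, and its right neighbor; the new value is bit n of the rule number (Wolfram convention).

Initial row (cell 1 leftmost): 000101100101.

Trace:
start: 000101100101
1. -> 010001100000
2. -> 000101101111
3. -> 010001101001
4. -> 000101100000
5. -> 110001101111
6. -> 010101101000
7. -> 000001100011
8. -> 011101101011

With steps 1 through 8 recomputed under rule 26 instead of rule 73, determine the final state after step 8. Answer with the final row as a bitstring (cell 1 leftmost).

010100010110

(re-executing steps 1..8 under rule 26; state before step 1: 000101100101)
1. -> 101001011000
2. -> 000110010101
3. -> 101101100000
4. -> 001001010001
5. -> 110110001010
6. -> 100101010000
7. -> 011000001001
8. -> 010100010110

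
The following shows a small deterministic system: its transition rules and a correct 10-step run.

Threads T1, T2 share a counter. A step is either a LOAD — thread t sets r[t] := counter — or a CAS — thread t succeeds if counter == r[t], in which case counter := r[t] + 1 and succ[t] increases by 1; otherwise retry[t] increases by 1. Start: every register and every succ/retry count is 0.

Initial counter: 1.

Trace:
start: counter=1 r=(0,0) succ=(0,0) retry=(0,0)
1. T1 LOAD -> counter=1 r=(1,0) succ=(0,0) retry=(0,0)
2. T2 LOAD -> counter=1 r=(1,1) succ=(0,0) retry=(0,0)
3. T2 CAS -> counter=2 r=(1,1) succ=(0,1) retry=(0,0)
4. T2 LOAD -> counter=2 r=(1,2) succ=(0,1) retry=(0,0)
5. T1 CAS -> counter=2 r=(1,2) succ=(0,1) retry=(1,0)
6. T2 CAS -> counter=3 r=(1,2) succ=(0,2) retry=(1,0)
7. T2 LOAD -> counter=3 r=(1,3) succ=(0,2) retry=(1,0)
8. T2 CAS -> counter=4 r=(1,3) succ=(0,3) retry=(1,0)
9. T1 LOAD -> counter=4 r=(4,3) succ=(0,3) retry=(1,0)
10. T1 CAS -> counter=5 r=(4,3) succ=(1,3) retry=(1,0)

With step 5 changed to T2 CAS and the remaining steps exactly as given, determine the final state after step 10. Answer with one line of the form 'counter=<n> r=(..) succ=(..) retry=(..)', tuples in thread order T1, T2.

(re-executing from step 5 with the substitution; state before step 5: counter=2 r=(1,2) succ=(0,1) retry=(0,0))
5. T2 CAS -> counter=3 r=(1,2) succ=(0,2) retry=(0,0)
6. T2 CAS -> counter=3 r=(1,2) succ=(0,2) retry=(0,1)
7. T2 LOAD -> counter=3 r=(1,3) succ=(0,2) retry=(0,1)
8. T2 CAS -> counter=4 r=(1,3) succ=(0,3) retry=(0,1)
9. T1 LOAD -> counter=4 r=(4,3) succ=(0,3) retry=(0,1)
10. T1 CAS -> counter=5 r=(4,3) succ=(1,3) retry=(0,1)

counter=5 r=(4,3) succ=(1,3) retry=(0,1)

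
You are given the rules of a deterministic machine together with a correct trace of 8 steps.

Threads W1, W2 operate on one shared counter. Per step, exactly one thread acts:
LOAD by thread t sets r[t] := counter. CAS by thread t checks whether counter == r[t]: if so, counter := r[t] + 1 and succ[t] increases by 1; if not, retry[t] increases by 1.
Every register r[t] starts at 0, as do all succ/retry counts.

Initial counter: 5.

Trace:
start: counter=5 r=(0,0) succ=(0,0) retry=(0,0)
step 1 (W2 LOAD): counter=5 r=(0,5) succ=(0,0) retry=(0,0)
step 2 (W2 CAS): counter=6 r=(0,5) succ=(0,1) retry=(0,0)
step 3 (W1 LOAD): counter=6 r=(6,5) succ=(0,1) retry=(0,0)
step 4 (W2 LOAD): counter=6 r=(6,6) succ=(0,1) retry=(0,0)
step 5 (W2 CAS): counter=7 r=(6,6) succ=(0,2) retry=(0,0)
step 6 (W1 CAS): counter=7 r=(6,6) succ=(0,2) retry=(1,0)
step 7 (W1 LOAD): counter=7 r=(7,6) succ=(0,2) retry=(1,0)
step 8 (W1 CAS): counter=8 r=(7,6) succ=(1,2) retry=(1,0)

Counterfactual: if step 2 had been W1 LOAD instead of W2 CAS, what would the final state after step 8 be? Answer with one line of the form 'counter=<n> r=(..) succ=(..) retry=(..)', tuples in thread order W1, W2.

counter=7 r=(6,5) succ=(1,1) retry=(1,0)

(re-executing from step 2 with the substitution; state before step 2: counter=5 r=(0,5) succ=(0,0) retry=(0,0))
step 2 (W1 LOAD): counter=5 r=(5,5) succ=(0,0) retry=(0,0)
step 3 (W1 LOAD): counter=5 r=(5,5) succ=(0,0) retry=(0,0)
step 4 (W2 LOAD): counter=5 r=(5,5) succ=(0,0) retry=(0,0)
step 5 (W2 CAS): counter=6 r=(5,5) succ=(0,1) retry=(0,0)
step 6 (W1 CAS): counter=6 r=(5,5) succ=(0,1) retry=(1,0)
step 7 (W1 LOAD): counter=6 r=(6,5) succ=(0,1) retry=(1,0)
step 8 (W1 CAS): counter=7 r=(6,5) succ=(1,1) retry=(1,0)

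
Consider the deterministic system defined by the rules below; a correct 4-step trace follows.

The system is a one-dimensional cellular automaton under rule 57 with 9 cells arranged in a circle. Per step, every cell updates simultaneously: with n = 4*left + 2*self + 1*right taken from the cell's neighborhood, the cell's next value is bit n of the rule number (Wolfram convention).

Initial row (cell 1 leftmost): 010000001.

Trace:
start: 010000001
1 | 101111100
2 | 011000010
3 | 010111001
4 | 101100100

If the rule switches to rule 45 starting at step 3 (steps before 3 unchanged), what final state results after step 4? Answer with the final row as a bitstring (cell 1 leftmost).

010010110

(re-executing steps 3..4 under rule 45; state before step 3: 011000010)
3 | 010011010
4 | 010010110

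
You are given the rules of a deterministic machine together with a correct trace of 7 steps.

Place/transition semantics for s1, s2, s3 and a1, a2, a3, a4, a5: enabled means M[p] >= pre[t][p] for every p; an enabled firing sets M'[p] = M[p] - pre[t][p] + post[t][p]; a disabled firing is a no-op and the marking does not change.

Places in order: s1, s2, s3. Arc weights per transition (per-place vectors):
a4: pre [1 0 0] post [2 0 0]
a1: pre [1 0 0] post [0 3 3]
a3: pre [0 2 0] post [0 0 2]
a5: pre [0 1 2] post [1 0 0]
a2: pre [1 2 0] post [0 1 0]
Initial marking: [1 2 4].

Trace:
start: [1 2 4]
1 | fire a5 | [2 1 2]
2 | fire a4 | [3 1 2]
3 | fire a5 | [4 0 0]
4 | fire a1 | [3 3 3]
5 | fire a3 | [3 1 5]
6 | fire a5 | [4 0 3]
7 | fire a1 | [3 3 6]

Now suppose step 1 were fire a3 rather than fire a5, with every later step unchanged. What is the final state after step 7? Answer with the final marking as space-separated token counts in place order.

1 3 12

(re-executing from step 1 with the substitution; state before step 1: [1 2 4])
1 | fire a3 | [1 0 6]
2 | fire a4 | [2 0 6]
3 | fire a5 | [2 0 6]
4 | fire a1 | [1 3 9]
5 | fire a3 | [1 1 11]
6 | fire a5 | [2 0 9]
7 | fire a1 | [1 3 12]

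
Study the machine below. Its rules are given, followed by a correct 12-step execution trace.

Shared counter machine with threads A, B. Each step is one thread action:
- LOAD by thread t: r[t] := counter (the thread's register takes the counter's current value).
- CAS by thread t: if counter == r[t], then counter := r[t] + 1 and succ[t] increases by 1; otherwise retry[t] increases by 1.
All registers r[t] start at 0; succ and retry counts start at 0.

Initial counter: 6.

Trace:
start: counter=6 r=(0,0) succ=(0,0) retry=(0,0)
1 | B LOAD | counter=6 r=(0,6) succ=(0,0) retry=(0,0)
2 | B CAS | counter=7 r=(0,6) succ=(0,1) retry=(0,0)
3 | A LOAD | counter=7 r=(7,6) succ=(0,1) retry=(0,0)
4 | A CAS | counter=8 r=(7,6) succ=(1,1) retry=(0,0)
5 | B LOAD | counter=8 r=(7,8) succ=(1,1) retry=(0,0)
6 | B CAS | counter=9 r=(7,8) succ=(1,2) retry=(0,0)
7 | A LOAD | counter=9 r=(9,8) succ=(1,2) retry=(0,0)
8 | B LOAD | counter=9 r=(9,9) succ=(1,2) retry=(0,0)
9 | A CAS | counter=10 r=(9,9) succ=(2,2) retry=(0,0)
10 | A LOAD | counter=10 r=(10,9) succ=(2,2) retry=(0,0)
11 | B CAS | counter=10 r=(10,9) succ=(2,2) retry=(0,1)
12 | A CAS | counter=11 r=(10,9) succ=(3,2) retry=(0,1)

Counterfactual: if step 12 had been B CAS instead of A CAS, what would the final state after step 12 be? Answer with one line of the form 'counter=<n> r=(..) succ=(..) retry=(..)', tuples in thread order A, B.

(re-executing from step 12 with the substitution; state before step 12: counter=10 r=(10,9) succ=(2,2) retry=(0,1))
12 | B CAS | counter=10 r=(10,9) succ=(2,2) retry=(0,2)

counter=10 r=(10,9) succ=(2,2) retry=(0,2)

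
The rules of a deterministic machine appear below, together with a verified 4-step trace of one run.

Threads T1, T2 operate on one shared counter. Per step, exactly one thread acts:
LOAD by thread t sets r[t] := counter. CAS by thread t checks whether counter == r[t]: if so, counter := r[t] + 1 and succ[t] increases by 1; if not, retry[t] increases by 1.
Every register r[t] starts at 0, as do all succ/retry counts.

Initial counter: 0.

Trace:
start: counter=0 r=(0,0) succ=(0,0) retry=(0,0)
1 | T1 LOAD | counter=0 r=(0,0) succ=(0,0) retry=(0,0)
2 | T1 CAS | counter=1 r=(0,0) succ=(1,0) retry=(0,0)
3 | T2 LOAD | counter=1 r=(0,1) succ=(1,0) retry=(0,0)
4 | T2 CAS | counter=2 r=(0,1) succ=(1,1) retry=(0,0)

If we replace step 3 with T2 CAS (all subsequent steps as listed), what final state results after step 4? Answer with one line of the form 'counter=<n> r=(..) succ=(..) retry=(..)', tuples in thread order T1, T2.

(re-executing from step 3 with the substitution; state before step 3: counter=1 r=(0,0) succ=(1,0) retry=(0,0))
3 | T2 CAS | counter=1 r=(0,0) succ=(1,0) retry=(0,1)
4 | T2 CAS | counter=1 r=(0,0) succ=(1,0) retry=(0,2)

counter=1 r=(0,0) succ=(1,0) retry=(0,2)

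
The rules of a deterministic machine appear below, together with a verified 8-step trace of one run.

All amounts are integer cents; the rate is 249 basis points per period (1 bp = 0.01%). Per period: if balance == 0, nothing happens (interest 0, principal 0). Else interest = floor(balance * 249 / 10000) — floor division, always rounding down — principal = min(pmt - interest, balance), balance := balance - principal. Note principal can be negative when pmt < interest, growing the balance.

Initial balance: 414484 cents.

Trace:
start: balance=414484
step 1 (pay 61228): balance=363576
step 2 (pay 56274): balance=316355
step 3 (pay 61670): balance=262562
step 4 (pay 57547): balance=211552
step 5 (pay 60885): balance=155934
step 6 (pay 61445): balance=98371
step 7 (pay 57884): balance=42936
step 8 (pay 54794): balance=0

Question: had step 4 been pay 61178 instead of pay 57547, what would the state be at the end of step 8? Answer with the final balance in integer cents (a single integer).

(re-executing from step 4 with the substitution; state before step 4: balance=262562)
step 4 (pay 61178): balance=207921
step 5 (pay 60885): balance=152213
step 6 (pay 61445): balance=94558
step 7 (pay 57884): balance=39028
step 8 (pay 54794): balance=0

0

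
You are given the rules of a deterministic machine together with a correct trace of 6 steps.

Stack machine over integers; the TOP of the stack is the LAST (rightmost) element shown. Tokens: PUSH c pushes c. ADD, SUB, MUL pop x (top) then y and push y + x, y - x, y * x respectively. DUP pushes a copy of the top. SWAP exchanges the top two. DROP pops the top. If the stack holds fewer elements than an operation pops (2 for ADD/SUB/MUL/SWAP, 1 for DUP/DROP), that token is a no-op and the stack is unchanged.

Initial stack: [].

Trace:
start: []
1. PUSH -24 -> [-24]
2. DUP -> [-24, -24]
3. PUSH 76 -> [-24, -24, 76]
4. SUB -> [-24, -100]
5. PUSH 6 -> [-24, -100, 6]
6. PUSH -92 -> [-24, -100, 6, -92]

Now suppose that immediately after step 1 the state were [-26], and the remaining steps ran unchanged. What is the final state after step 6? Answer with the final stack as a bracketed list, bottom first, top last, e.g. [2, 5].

[-26, -102, 6, -92]

state after step 1 := [-26]
2. DUP -> [-26, -26]
3. PUSH 76 -> [-26, -26, 76]
4. SUB -> [-26, -102]
5. PUSH 6 -> [-26, -102, 6]
6. PUSH -92 -> [-26, -102, 6, -92]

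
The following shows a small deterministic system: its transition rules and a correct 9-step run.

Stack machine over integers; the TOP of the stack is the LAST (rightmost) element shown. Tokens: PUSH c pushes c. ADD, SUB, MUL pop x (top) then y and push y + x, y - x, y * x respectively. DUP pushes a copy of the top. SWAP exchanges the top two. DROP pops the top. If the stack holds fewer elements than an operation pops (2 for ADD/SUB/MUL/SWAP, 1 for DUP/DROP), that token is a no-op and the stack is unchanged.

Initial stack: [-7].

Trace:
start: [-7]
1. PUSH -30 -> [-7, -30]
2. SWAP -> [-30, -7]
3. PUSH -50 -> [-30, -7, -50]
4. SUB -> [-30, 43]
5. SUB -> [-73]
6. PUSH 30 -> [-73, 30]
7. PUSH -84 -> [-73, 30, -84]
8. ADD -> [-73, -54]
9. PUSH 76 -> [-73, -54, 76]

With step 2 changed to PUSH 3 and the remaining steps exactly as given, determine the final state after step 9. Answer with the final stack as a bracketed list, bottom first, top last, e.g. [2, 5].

(re-executing from step 2 with the substitution; state before step 2: [-7, -30])
2. PUSH 3 -> [-7, -30, 3]
3. PUSH -50 -> [-7, -30, 3, -50]
4. SUB -> [-7, -30, 53]
5. SUB -> [-7, -83]
6. PUSH 30 -> [-7, -83, 30]
7. PUSH -84 -> [-7, -83, 30, -84]
8. ADD -> [-7, -83, -54]
9. PUSH 76 -> [-7, -83, -54, 76]

[-7, -83, -54, 76]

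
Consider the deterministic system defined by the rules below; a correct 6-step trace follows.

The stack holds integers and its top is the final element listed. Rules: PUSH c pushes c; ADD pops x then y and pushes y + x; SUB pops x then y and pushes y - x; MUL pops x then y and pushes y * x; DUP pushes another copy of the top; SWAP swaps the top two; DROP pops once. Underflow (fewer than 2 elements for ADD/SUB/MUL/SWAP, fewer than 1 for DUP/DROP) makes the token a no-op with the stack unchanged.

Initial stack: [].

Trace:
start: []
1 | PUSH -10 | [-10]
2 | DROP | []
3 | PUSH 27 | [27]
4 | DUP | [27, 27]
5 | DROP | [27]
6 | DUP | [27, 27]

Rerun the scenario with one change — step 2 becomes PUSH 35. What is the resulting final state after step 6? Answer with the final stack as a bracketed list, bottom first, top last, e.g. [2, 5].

(re-executing from step 2 with the substitution; state before step 2: [-10])
2 | PUSH 35 | [-10, 35]
3 | PUSH 27 | [-10, 35, 27]
4 | DUP | [-10, 35, 27, 27]
5 | DROP | [-10, 35, 27]
6 | DUP | [-10, 35, 27, 27]

[-10, 35, 27, 27]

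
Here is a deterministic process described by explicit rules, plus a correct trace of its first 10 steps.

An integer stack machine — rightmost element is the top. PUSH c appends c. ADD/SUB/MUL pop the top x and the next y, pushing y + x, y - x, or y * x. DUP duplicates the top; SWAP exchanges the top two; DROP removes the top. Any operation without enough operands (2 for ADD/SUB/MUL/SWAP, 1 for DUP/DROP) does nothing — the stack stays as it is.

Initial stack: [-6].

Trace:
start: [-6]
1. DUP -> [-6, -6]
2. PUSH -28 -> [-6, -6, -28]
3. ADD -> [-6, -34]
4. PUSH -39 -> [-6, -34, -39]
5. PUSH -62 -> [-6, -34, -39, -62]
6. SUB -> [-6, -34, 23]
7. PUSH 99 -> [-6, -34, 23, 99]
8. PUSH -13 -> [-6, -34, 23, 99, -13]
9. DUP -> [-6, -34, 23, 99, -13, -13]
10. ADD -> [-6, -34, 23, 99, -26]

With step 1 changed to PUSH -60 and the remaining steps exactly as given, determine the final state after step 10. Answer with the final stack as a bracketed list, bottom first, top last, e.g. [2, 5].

(re-executing from step 1 with the substitution; state before step 1: [-6])
1. PUSH -60 -> [-6, -60]
2. PUSH -28 -> [-6, -60, -28]
3. ADD -> [-6, -88]
4. PUSH -39 -> [-6, -88, -39]
5. PUSH -62 -> [-6, -88, -39, -62]
6. SUB -> [-6, -88, 23]
7. PUSH 99 -> [-6, -88, 23, 99]
8. PUSH -13 -> [-6, -88, 23, 99, -13]
9. DUP -> [-6, -88, 23, 99, -13, -13]
10. ADD -> [-6, -88, 23, 99, -26]

[-6, -88, 23, 99, -26]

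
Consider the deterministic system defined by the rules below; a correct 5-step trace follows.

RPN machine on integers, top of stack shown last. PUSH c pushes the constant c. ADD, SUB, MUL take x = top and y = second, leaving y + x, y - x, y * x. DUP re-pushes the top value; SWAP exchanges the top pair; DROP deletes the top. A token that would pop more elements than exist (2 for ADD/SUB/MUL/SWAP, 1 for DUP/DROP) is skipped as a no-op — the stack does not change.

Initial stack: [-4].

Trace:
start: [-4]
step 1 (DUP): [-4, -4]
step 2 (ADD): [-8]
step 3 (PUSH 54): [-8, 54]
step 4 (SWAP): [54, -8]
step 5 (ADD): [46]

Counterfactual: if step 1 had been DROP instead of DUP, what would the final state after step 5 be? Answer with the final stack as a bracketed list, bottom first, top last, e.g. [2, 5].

[54]

(re-executing from step 1 with the substitution; state before step 1: [-4])
step 1 (DROP): []
step 2 (ADD): []
step 3 (PUSH 54): [54]
step 4 (SWAP): [54]
step 5 (ADD): [54]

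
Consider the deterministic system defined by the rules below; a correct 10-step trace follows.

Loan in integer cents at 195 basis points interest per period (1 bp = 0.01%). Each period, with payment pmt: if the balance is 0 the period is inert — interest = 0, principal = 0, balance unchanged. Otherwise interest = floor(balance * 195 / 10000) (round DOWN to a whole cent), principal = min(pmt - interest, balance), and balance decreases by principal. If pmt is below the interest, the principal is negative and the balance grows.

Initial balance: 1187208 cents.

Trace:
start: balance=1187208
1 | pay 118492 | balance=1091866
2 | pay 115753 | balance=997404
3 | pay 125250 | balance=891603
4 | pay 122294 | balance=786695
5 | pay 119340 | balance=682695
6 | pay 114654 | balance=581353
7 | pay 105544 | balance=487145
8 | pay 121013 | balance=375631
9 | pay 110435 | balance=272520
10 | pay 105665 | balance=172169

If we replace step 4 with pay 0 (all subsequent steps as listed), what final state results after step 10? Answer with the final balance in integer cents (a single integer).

(re-executing from step 4 with the substitution; state before step 4: balance=891603)
4 | pay 0 | balance=908989
5 | pay 119340 | balance=807374
6 | pay 114654 | balance=708463
7 | pay 105544 | balance=616734
8 | pay 121013 | balance=507747
9 | pay 110435 | balance=407213
10 | pay 105665 | balance=309488

309488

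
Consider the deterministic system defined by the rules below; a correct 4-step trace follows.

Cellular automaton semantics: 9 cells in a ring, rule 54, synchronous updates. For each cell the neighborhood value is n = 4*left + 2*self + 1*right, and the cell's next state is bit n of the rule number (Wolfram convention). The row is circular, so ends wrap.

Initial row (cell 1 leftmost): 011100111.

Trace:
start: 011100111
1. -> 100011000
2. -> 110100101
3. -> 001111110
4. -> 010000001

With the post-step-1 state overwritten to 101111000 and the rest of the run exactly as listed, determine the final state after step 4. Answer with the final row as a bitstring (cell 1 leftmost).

011110001

state after step 1 := 101111000
2. -> 110000101
3. -> 001001110
4. -> 011110001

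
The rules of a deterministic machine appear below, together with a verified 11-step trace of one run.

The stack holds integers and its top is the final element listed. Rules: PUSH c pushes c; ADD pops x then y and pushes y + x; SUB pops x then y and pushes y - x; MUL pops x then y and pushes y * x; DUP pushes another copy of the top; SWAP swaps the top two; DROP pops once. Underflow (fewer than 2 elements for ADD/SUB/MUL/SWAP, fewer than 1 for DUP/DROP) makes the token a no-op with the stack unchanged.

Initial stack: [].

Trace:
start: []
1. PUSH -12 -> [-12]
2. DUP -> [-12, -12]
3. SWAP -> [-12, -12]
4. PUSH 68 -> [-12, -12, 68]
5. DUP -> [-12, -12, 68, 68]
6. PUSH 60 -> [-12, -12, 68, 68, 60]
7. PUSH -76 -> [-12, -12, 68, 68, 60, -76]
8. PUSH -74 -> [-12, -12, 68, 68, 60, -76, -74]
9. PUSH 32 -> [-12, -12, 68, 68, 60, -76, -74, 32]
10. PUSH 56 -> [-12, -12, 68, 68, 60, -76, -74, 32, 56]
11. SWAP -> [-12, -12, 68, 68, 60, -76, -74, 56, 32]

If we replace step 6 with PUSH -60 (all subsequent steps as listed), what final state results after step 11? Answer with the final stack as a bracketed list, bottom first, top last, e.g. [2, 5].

(re-executing from step 6 with the substitution; state before step 6: [-12, -12, 68, 68])
6. PUSH -60 -> [-12, -12, 68, 68, -60]
7. PUSH -76 -> [-12, -12, 68, 68, -60, -76]
8. PUSH -74 -> [-12, -12, 68, 68, -60, -76, -74]
9. PUSH 32 -> [-12, -12, 68, 68, -60, -76, -74, 32]
10. PUSH 56 -> [-12, -12, 68, 68, -60, -76, -74, 32, 56]
11. SWAP -> [-12, -12, 68, 68, -60, -76, -74, 56, 32]

[-12, -12, 68, 68, -60, -76, -74, 56, 32]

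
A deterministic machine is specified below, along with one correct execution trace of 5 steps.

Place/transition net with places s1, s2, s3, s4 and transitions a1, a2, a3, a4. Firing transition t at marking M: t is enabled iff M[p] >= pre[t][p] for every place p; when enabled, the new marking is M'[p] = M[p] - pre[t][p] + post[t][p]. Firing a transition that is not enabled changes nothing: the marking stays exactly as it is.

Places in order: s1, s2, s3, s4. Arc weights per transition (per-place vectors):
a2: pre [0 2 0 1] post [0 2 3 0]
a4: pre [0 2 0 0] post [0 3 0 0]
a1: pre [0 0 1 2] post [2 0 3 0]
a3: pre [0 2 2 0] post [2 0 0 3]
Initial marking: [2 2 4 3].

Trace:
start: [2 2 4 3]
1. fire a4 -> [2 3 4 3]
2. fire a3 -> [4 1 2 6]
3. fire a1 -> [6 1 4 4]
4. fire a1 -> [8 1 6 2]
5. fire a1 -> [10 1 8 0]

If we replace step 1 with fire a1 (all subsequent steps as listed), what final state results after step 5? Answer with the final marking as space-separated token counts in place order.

(re-executing from step 1 with the substitution; state before step 1: [2 2 4 3])
1. fire a1 -> [4 2 6 1]
2. fire a3 -> [6 0 4 4]
3. fire a1 -> [8 0 6 2]
4. fire a1 -> [10 0 8 0]
5. fire a1 -> [10 0 8 0]

10 0 8 0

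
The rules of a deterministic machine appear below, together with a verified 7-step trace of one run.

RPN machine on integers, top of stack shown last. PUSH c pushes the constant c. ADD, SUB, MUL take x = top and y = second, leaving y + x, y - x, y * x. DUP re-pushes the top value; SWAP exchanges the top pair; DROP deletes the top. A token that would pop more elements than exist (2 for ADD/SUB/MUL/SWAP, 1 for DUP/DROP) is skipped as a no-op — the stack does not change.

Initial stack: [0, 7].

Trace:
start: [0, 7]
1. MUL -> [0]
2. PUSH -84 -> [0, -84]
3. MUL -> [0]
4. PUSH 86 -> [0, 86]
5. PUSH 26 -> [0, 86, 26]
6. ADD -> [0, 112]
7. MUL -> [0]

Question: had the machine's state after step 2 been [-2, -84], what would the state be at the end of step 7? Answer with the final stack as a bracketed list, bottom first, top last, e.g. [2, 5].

[18816]

state after step 2 := [-2, -84]
3. MUL -> [168]
4. PUSH 86 -> [168, 86]
5. PUSH 26 -> [168, 86, 26]
6. ADD -> [168, 112]
7. MUL -> [18816]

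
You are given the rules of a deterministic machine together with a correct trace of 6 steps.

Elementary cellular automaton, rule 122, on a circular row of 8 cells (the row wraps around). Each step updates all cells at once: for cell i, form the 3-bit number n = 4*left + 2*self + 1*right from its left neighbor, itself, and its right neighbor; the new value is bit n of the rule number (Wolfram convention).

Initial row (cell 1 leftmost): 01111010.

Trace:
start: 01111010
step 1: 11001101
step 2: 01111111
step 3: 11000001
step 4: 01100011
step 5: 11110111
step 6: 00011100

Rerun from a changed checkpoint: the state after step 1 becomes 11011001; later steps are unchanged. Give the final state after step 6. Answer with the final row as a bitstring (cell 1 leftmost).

00011100

state after step 1 := 11011001
step 2: 01111111
step 3: 11000001
step 4: 01100011
step 5: 11110111
step 6: 00011100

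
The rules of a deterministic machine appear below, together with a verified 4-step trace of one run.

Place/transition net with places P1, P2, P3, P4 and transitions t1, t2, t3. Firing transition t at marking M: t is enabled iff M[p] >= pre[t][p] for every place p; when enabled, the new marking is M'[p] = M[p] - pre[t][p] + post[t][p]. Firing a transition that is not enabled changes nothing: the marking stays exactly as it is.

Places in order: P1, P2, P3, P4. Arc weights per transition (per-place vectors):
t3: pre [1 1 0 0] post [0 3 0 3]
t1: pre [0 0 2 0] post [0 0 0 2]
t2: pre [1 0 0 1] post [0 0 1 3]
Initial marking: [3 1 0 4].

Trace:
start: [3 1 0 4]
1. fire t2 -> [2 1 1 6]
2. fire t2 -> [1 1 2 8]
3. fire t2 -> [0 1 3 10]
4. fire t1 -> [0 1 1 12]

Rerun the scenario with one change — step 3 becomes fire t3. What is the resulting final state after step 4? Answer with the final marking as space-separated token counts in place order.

0 3 0 13

(re-executing from step 3 with the substitution; state before step 3: [1 1 2 8])
3. fire t3 -> [0 3 2 11]
4. fire t1 -> [0 3 0 13]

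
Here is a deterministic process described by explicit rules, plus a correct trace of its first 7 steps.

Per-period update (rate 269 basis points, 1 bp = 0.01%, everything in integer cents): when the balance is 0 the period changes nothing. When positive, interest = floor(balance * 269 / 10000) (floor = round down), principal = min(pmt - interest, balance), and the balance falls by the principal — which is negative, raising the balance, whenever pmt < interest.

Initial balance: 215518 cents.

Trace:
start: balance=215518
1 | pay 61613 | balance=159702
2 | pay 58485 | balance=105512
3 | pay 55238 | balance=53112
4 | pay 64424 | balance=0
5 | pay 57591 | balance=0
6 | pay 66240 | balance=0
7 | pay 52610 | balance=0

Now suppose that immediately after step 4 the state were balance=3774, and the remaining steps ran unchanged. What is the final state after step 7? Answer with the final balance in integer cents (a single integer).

state after step 4 := balance=3774
5 | pay 57591 | balance=0
6 | pay 66240 | balance=0
7 | pay 52610 | balance=0

0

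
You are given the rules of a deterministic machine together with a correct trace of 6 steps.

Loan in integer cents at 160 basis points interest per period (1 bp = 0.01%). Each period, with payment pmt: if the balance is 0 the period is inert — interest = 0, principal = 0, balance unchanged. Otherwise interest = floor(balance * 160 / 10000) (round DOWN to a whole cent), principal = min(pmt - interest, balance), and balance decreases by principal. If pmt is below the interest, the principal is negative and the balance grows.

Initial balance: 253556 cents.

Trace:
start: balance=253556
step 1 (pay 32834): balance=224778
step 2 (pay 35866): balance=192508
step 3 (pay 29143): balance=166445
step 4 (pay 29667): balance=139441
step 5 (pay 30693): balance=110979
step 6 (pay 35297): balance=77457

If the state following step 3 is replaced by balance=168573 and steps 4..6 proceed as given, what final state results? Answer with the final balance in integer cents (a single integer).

79688

state after step 3 := balance=168573
step 4 (pay 29667): balance=141603
step 5 (pay 30693): balance=113175
step 6 (pay 35297): balance=79688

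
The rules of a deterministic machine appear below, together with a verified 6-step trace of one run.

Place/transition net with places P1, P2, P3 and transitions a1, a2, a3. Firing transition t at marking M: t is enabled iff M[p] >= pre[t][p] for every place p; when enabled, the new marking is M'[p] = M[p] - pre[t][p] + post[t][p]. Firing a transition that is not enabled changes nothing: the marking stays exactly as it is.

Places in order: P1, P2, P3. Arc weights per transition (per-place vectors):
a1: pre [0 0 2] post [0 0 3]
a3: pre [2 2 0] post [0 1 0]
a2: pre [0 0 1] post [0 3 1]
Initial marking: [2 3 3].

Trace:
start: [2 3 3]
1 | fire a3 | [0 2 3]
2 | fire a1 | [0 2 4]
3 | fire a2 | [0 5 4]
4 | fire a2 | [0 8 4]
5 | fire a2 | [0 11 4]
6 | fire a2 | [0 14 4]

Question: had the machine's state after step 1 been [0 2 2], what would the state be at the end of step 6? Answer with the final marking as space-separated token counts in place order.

state after step 1 := [0 2 2]
2 | fire a1 | [0 2 3]
3 | fire a2 | [0 5 3]
4 | fire a2 | [0 8 3]
5 | fire a2 | [0 11 3]
6 | fire a2 | [0 14 3]

0 14 3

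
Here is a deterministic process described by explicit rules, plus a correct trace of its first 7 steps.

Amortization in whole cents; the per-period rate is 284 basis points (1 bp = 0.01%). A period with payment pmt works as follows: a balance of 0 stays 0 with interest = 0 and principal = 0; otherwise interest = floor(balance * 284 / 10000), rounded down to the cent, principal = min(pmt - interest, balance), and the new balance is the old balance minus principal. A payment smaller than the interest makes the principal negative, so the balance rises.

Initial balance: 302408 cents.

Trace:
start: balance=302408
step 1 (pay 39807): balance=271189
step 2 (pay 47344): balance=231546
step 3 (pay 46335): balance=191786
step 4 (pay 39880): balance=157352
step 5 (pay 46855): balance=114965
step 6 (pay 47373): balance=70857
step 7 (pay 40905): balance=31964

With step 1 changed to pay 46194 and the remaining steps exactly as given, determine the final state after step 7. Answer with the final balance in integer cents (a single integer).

(re-executing from step 1 with the substitution; state before step 1: balance=302408)
step 1 (pay 46194): balance=264802
step 2 (pay 47344): balance=224978
step 3 (pay 46335): balance=185032
step 4 (pay 39880): balance=150406
step 5 (pay 46855): balance=107822
step 6 (pay 47373): balance=63511
step 7 (pay 40905): balance=24409

24409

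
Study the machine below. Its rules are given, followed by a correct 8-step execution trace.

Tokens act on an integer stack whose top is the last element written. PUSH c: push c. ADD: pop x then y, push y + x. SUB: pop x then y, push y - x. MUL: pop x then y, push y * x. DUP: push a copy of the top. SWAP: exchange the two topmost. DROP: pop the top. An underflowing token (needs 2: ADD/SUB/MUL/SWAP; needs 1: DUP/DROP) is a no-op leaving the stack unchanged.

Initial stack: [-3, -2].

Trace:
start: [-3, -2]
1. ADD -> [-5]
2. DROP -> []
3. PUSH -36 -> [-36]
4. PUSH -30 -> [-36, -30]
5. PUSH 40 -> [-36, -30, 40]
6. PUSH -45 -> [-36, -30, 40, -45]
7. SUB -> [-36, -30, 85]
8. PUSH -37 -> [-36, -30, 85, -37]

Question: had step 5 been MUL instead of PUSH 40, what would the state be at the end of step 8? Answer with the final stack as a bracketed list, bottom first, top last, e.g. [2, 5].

(re-executing from step 5 with the substitution; state before step 5: [-36, -30])
5. MUL -> [1080]
6. PUSH -45 -> [1080, -45]
7. SUB -> [1125]
8. PUSH -37 -> [1125, -37]

[1125, -37]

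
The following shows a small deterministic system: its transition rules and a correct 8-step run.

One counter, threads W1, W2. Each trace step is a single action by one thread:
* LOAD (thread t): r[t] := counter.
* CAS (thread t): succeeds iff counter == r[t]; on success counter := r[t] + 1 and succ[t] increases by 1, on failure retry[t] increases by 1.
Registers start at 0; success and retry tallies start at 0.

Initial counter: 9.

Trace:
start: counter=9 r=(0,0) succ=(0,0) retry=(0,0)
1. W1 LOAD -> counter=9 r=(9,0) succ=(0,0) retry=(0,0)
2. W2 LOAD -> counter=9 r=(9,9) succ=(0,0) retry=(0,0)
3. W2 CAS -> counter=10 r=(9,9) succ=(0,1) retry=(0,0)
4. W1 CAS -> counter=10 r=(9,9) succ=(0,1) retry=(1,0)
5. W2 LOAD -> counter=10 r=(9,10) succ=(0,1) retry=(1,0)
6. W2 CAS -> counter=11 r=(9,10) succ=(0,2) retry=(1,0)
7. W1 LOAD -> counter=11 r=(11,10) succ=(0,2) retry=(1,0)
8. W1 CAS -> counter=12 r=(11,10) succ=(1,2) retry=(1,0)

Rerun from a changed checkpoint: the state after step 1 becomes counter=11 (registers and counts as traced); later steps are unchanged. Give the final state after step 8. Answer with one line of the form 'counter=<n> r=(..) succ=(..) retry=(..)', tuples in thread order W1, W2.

counter=14 r=(13,12) succ=(1,2) retry=(1,0)

state after step 1 := counter=11 r=(9,0) succ=(0,0) retry=(0,0)
2. W2 LOAD -> counter=11 r=(9,11) succ=(0,0) retry=(0,0)
3. W2 CAS -> counter=12 r=(9,11) succ=(0,1) retry=(0,0)
4. W1 CAS -> counter=12 r=(9,11) succ=(0,1) retry=(1,0)
5. W2 LOAD -> counter=12 r=(9,12) succ=(0,1) retry=(1,0)
6. W2 CAS -> counter=13 r=(9,12) succ=(0,2) retry=(1,0)
7. W1 LOAD -> counter=13 r=(13,12) succ=(0,2) retry=(1,0)
8. W1 CAS -> counter=14 r=(13,12) succ=(1,2) retry=(1,0)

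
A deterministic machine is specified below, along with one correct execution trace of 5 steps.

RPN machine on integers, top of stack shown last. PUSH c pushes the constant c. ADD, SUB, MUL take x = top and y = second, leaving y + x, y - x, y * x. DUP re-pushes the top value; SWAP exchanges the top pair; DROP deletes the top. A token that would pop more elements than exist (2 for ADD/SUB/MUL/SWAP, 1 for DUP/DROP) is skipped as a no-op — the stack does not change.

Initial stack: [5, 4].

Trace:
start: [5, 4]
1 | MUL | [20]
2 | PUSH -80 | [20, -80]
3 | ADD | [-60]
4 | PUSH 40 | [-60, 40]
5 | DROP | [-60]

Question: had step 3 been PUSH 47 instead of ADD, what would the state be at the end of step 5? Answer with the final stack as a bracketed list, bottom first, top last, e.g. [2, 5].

[20, -80, 47]

(re-executing from step 3 with the substitution; state before step 3: [20, -80])
3 | PUSH 47 | [20, -80, 47]
4 | PUSH 40 | [20, -80, 47, 40]
5 | DROP | [20, -80, 47]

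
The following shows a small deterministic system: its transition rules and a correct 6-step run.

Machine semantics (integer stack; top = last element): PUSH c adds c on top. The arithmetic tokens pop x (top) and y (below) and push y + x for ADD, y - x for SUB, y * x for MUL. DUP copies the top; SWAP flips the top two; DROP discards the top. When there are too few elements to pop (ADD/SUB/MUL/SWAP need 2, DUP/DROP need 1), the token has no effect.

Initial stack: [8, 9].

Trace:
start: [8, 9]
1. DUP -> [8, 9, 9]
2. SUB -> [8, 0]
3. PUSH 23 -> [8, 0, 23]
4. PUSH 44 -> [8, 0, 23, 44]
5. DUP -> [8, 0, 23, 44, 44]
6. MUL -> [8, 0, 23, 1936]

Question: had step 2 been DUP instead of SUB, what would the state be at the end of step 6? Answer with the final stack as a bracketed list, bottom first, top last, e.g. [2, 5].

[8, 9, 9, 9, 23, 1936]

(re-executing from step 2 with the substitution; state before step 2: [8, 9, 9])
2. DUP -> [8, 9, 9, 9]
3. PUSH 23 -> [8, 9, 9, 9, 23]
4. PUSH 44 -> [8, 9, 9, 9, 23, 44]
5. DUP -> [8, 9, 9, 9, 23, 44, 44]
6. MUL -> [8, 9, 9, 9, 23, 1936]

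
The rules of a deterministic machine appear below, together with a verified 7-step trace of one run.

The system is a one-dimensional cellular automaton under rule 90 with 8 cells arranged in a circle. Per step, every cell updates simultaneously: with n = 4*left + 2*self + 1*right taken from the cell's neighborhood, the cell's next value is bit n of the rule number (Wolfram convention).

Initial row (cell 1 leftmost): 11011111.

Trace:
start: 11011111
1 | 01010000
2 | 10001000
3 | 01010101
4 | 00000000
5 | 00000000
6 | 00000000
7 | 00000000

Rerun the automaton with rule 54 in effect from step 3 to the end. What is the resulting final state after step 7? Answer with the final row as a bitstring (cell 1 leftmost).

(re-executing steps 3..7 under rule 54; state before step 3: 10001000)
3 | 11011101
4 | 00100010
5 | 01110111
6 | 10001000
7 | 11011101

11011101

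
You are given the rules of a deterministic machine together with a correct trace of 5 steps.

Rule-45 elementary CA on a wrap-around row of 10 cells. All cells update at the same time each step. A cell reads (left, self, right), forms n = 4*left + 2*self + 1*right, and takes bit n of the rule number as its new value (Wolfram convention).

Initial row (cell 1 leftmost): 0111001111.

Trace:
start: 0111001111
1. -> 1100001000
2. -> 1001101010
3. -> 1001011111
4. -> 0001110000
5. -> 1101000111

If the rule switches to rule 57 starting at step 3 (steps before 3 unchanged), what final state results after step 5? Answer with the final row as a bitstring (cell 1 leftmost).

(re-executing steps 3..5 under rule 57; state before step 3: 1001101010)
3. -> 0101010101
4. -> 1010101010
5. -> 0101010101

0101010101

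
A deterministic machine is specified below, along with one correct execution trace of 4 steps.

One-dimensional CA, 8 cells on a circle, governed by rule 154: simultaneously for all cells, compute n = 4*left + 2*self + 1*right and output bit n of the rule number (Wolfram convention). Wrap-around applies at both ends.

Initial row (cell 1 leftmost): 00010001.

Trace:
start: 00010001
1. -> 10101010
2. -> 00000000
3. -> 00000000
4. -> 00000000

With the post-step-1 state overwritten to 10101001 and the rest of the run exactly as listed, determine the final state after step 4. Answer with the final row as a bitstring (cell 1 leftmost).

01011100

state after step 1 := 10101001
2. -> 00000111
3. -> 10001110
4. -> 01011100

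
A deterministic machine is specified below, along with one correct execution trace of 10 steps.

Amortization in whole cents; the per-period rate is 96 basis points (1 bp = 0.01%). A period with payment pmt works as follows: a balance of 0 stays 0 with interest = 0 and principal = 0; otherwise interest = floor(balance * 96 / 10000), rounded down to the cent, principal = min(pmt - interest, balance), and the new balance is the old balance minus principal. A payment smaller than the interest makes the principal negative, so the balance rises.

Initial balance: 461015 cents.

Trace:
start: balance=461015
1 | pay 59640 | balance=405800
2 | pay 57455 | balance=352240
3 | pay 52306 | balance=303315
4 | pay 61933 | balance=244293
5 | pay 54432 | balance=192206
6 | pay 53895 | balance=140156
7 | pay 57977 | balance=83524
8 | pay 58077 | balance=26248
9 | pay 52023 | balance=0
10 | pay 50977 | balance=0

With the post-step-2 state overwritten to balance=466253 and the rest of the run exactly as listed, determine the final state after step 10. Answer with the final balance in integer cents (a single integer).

46323

state after step 2 := balance=466253
3 | pay 52306 | balance=418423
4 | pay 61933 | balance=360506
5 | pay 54432 | balance=309534
6 | pay 53895 | balance=258610
7 | pay 57977 | balance=203115
8 | pay 58077 | balance=146987
9 | pay 52023 | balance=96375
10 | pay 50977 | balance=46323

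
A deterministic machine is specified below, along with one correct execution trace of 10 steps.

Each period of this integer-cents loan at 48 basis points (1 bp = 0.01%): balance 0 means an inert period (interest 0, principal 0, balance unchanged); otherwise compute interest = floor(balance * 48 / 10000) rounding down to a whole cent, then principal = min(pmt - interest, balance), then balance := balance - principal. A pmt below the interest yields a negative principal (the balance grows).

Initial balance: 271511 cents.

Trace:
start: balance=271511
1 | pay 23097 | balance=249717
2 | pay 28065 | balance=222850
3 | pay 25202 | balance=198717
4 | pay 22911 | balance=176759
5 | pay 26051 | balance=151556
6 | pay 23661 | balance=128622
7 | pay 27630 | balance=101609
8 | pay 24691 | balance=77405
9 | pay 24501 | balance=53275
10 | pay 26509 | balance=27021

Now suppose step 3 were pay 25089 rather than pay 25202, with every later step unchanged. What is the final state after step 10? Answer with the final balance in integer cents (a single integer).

27139

(re-executing from step 3 with the substitution; state before step 3: balance=222850)
3 | pay 25089 | balance=198830
4 | pay 22911 | balance=176873
5 | pay 26051 | balance=151670
6 | pay 23661 | balance=128737
7 | pay 27630 | balance=101724
8 | pay 24691 | balance=77521
9 | pay 24501 | balance=53392
10 | pay 26509 | balance=27139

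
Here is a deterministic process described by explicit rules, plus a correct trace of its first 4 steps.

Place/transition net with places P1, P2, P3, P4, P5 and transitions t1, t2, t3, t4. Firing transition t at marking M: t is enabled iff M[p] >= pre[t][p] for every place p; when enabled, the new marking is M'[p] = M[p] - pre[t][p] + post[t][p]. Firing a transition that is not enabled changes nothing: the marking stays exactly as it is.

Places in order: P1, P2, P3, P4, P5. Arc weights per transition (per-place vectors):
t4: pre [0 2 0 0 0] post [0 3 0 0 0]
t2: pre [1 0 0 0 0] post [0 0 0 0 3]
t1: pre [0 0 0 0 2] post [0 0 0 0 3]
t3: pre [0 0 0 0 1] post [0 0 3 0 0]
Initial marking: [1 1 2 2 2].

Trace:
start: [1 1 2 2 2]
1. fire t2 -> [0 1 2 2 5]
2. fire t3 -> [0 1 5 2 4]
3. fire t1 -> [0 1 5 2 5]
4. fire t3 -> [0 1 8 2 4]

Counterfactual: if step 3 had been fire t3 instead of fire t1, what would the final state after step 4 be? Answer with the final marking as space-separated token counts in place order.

0 1 11 2 2

(re-executing from step 3 with the substitution; state before step 3: [0 1 5 2 4])
3. fire t3 -> [0 1 8 2 3]
4. fire t3 -> [0 1 11 2 2]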